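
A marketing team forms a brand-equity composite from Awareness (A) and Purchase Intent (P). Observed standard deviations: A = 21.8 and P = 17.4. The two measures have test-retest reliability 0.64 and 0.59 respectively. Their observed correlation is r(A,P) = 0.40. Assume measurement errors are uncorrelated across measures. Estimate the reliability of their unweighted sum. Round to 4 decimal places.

Var(A+P) = 21.8² + 17.4² + 2·[21.8·17.4·0.40] = 778 + 303.456 = 1081.46.
Under uncorrelated errors the observed covariances equal the true-score covariances, so only the own-variance terms attenuate.
True-score variance = [21.8²·0.64 + 17.4²·0.59] + 303.456 = 482.782 + 303.456 = 786.238.
Reliability = 786.238 / 1081.46 = 0.7270.

0.7270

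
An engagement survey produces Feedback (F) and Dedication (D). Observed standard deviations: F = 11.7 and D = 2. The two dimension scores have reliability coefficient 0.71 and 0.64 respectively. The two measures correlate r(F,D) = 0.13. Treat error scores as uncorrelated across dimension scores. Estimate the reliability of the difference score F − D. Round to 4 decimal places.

Var(F−D) = 11.7² + 2² − 2·11.7·2·0.13 = 140.89 − 6.084 = 134.806.
Because errors are independent across components, Cov(Tᵢ,Tⱼ) = Cov(Xᵢ,Xⱼ); the off-diagonal part of the true-score variance is the same as above.
True-score variance = [11.7²·0.71 + 2²·0.64] − 6.084 = 99.7519 − 6.084 = 93.6679.
Reliability = 93.6679 / 134.806 = 0.6948.

0.6948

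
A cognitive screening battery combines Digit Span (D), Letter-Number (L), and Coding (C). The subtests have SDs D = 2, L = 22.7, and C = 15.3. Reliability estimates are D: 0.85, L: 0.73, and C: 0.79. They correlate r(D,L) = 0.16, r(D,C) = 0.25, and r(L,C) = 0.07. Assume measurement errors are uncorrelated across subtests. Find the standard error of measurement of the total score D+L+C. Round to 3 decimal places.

Var(total) = 753.38 + 78.4514 = 831.831.
True-score variance = 564.493 + 78.4514 = 642.944, so reliability = 0.7729.
Error variance = 831.831 − 642.944 = 188.887; SEM = √188.887 = 13.744.

13.744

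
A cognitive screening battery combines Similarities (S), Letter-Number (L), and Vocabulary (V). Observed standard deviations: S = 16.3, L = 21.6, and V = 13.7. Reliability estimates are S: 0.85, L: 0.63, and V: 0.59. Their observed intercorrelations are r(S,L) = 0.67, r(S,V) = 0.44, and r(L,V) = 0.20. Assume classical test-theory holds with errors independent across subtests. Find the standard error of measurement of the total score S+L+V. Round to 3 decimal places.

17.013

Var(total) = 919.94 + 786.668 = 1706.61.
True-score variance = 630.506 + 786.668 = 1417.17, so reliability = 0.8304.
Error variance = 1706.61 − 1417.17 = 289.434; SEM = √289.434 = 17.013.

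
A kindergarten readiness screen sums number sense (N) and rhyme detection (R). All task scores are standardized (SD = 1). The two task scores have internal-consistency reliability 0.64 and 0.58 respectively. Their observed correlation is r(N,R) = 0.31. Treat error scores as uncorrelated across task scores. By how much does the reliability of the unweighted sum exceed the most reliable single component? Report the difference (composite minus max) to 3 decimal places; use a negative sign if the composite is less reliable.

Var(sum) = 2 + 0.62 = 2.62; true-score variance = 1.22 + 0.62 = 1.84; composite reliability = 0.7023.
Max component reliability = 0.6400.
Difference = 0.7023 − 0.6400 = 0.062.

0.062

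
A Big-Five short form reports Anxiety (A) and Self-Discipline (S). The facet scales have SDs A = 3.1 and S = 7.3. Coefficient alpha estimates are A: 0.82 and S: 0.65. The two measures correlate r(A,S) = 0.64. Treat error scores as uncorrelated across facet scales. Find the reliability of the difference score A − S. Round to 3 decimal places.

0.399

Var(A−S) = 3.1² + 7.3² − 2·3.1·7.3·0.64 = 62.9 − 28.9664 = 33.9336.
With uncorrelated errors the cross-covariances are all true-score covariance, so they carry over unchanged; only the diagonal terms shrink to ρᵢσᵢ².
True-score variance = [3.1²·0.82 + 7.3²·0.65] − 28.9664 = 42.5187 − 28.9664 = 13.5523.
Reliability = 13.5523 / 33.9336 = 0.399.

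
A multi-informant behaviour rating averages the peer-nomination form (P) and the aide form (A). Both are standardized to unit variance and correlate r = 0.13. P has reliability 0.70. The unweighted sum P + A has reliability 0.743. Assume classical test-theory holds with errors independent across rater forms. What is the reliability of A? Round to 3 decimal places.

Var(P+A) = 2 + 2·0.13 = 2.260.
True-score variance = ρ_P + ρ_A + 2·0.13, so 0.743 = (0.70 + ρ_A + 0.26) / 2.260.
ρ_A = 0.743·2.260 − 0.70 − 0.26 = 0.719.

0.719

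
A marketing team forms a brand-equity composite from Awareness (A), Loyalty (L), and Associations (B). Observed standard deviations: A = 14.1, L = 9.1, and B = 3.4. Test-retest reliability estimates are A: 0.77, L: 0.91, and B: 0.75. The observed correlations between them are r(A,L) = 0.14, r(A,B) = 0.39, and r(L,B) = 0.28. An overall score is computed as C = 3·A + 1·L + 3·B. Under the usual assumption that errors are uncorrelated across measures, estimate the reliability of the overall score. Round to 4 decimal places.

Var(C) = 3²·14.1² + 9.1² + 3²·3.4² + 2·[3·14.1·9.1·0.14 + 9·14.1·3.4·0.39 + 3·9.1·3.4·0.28] = 1976.14 + 496.298 = 2472.44.
Under uncorrelated errors the observed covariances equal the true-score covariances, so only the own-variance terms attenuate.
True-score variance = [3²·14.1²·0.77 + 9.1²·0.91 + 3²·3.4²·0.75] + 496.298 = 1531.14 + 496.298 = 2027.44.
Reliability = 2027.44 / 2472.44 = 0.8200.

0.8200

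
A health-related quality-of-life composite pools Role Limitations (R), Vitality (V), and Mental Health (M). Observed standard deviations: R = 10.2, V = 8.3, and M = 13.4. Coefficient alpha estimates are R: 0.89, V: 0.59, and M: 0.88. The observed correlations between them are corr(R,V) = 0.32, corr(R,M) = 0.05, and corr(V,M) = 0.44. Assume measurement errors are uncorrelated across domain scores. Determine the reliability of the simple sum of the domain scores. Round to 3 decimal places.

0.882

Var(R+V+M) = 10.2² + 8.3² + 13.4² + 2·[10.2·8.3·0.32 + 10.2·13.4·0.05 + 8.3·13.4·0.44] = 352.49 + 165.724 = 518.214.
With uncorrelated errors the cross-covariances are all true-score covariance, so they carry over unchanged; only the diagonal terms shrink to ρᵢσᵢ².
True-score variance = [10.2²·0.89 + 8.3²·0.59 + 13.4²·0.88] + 165.724 = 291.253 + 165.724 = 456.977.
Reliability = 456.977 / 518.214 = 0.882.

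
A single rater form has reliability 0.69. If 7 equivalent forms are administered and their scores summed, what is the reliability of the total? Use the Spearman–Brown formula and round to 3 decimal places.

0.940

ρ_k = kρ / (1 + (k−1)ρ) = 7·0.69 / (1 + 6·0.69) = 4.830 / 5.140 = 0.940.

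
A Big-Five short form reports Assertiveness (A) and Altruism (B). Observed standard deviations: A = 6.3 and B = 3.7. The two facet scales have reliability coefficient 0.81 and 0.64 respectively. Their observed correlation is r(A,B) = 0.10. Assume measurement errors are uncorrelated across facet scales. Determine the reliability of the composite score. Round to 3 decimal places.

Var(A+B) = 6.3² + 3.7² + 2·[6.3·3.7·0.10] = 53.38 + 4.662 = 58.042.
Because errors are independent across components, Cov(Tᵢ,Tⱼ) = Cov(Xᵢ,Xⱼ); the off-diagonal part of the true-score variance is the same as above.
True-score variance = [6.3²·0.81 + 3.7²·0.64] + 4.662 = 40.9105 + 4.662 = 45.5725.
Reliability = 45.5725 / 58.042 = 0.785.

0.785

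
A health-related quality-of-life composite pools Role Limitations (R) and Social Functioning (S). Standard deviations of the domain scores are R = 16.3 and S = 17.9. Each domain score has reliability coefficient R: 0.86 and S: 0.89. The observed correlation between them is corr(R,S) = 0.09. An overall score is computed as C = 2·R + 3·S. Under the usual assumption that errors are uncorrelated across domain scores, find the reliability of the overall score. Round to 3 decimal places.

0.891

Var(C) = 2²·16.3² + 3²·17.9² + 2·[6·16.3·17.9·0.09] = 3946.45 + 315.112 = 4261.56.
Because errors are independent across components, Cov(Tᵢ,Tⱼ) = Cov(Xᵢ,Xⱼ); the off-diagonal part of the true-score variance is the same as above.
True-score variance = [2²·16.3²·0.86 + 3²·17.9²·0.89] + 315.112 = 3480.46 + 315.112 = 3795.57.
Reliability = 3795.57 / 4261.56 = 0.891.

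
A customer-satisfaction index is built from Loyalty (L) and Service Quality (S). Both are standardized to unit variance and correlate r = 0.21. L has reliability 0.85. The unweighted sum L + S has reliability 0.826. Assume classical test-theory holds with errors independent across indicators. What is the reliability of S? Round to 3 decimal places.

Var(L+S) = 2 + 2·0.21 = 2.420.
True-score variance = ρ_L + ρ_S + 2·0.21, so 0.826 = (0.85 + ρ_S + 0.42) / 2.420.
ρ_S = 0.826·2.420 − 0.85 − 0.42 = 0.729.

0.729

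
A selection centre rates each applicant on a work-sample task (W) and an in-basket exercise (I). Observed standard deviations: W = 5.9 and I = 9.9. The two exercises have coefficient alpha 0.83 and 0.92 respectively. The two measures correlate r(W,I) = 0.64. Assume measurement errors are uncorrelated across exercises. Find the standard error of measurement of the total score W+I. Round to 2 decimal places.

3.71

Var(total) = 132.82 + 74.7648 = 207.585.
True-score variance = 119.061 + 74.7648 = 193.826, so reliability = 0.9337.
Error variance = 207.585 − 193.826 = 13.7585; SEM = √13.7585 = 3.71.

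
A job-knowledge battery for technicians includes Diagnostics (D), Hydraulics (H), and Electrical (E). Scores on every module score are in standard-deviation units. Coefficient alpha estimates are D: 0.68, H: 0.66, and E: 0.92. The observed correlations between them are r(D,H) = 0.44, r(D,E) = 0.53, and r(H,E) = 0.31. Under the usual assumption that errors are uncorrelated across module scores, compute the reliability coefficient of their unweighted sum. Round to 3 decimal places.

0.867

Var(D+H+E) = 3 + 2·[0.44 + 0.53 + 0.31] = 3 + 2.56 = 5.56.
Because errors are independent across components, Cov(Tᵢ,Tⱼ) = Cov(Xᵢ,Xⱼ); the off-diagonal part of the true-score variance is the same as above.
True-score variance = [0.68 + 0.66 + 0.92] + 2.56 = 2.26 + 2.56 = 4.82.
Reliability = 4.82 / 5.56 = 0.867.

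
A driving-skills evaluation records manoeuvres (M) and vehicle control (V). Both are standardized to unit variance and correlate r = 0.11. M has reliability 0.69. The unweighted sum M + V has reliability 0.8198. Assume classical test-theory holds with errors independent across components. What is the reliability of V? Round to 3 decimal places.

Var(M+V) = 2 + 2·0.11 = 2.220.
True-score variance = ρ_M + ρ_V + 2·0.11, so 0.8198 = (0.69 + ρ_V + 0.22) / 2.220.
ρ_V = 0.8198·2.220 − 0.69 − 0.22 = 0.910.

0.910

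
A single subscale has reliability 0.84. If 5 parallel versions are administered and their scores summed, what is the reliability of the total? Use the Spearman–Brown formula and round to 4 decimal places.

ρ_k = kρ / (1 + (k−1)ρ) = 5·0.84 / (1 + 4·0.84) = 4.200 / 4.360 = 0.9633.

0.9633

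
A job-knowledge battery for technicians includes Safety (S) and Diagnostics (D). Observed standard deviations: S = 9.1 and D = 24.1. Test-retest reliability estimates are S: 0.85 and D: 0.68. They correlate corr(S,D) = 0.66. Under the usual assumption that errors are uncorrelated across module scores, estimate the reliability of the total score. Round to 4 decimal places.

0.7920

Var(S+D) = 9.1² + 24.1² + 2·[9.1·24.1·0.66] = 663.62 + 289.489 = 953.109.
Under uncorrelated errors the observed covariances equal the true-score covariances, so only the own-variance terms attenuate.
True-score variance = [9.1²·0.85 + 24.1²·0.68] + 289.489 = 465.339 + 289.489 = 754.829.
Reliability = 754.829 / 953.109 = 0.7920.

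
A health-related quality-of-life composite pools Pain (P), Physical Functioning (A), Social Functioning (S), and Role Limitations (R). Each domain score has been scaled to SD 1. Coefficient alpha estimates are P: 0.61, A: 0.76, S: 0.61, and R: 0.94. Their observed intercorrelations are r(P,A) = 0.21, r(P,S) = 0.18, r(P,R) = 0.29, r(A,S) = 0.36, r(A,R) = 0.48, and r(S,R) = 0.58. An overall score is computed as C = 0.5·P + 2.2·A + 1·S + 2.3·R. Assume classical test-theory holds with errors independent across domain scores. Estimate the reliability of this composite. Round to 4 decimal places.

Var(C) = 0.5² + 2.2² + 1 + 2.3² + 2·[1.1·0.21 + 0.5·0.18 + 1.15·0.29 + 2.2·0.36 + 5.06·0.48 + 2.3·0.58] = 11.38 + 10.4186 = 21.7986.
With uncorrelated errors the cross-covariances are all true-score covariance, so they carry over unchanged; only the diagonal terms shrink to ρᵢσᵢ².
True-score variance = [0.5²·0.61 + 2.2²·0.76 + 0.61 + 2.3²·0.94] + 10.4186 = 9.4135 + 10.4186 = 19.8321.
Reliability = 19.8321 / 21.7986 = 0.9098.

0.9098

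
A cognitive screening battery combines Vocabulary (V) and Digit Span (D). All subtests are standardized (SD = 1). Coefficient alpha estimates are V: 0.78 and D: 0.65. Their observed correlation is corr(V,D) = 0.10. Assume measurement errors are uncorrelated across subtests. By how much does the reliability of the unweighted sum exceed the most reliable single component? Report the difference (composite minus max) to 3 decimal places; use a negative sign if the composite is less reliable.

-0.039

Var(sum) = 2 + 0.2 = 2.2; true-score variance = 1.43 + 0.2 = 1.63; composite reliability = 0.7409.
Max component reliability = 0.7800.
Difference = 0.7409 − 0.7800 = -0.039.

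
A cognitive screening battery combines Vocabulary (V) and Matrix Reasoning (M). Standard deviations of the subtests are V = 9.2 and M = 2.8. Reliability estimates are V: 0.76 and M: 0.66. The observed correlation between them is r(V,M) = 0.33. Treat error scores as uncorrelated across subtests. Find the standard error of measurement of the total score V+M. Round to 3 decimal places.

4.794

Var(total) = 92.48 + 17.0016 = 109.482.
True-score variance = 69.5008 + 17.0016 = 86.5024, so reliability = 0.7901.
Error variance = 109.482 − 86.5024 = 22.9792; SEM = √22.9792 = 4.794.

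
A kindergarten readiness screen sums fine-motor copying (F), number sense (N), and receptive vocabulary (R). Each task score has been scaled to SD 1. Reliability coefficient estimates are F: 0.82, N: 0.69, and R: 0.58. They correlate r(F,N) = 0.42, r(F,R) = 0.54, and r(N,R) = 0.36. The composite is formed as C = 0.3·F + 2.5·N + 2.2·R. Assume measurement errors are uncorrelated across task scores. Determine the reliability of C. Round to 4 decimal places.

0.7581

Var(C) = 0.3² + 2.5² + 2.2² + 2·[0.75·0.42 + 0.66·0.54 + 5.5·0.36] = 11.18 + 5.3028 = 16.4828.
Under uncorrelated errors the observed covariances equal the true-score covariances, so only the own-variance terms attenuate.
True-score variance = [0.3²·0.82 + 2.5²·0.69 + 2.2²·0.58] + 5.3028 = 7.1935 + 5.3028 = 12.4963.
Reliability = 12.4963 / 16.4828 = 0.7581.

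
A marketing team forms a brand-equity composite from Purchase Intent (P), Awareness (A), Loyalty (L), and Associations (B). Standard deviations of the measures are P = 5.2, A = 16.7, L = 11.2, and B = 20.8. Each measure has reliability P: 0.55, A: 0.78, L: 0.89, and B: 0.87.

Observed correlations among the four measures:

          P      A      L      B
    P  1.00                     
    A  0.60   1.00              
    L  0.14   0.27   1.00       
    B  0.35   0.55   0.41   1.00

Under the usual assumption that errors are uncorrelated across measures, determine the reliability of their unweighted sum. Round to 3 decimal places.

Var(P+A+L+B) = 5.2² + 16.7² + 11.2² + 20.8² + 2·[5.2·16.7·0.60 + 5.2·11.2·0.14 + 5.2·20.8·0.35 + 16.7·11.2·0.27 + 16.7·20.8·0.55 + 11.2·20.8·0.41] = 864.01 + 870.352 = 1734.36.
With uncorrelated errors the cross-covariances are all true-score covariance, so they carry over unchanged; only the diagonal terms shrink to ρᵢσᵢ².
True-score variance = [5.2²·0.55 + 16.7²·0.78 + 11.2²·0.89 + 20.8²·0.87] + 870.352 = 720.445 + 870.352 = 1590.8.
Reliability = 1590.8 / 1734.36 = 0.917.

0.917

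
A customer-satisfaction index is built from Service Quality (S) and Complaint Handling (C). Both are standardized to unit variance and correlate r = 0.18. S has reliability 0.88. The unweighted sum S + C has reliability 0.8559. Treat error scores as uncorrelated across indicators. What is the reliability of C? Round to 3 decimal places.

Var(S+C) = 2 + 2·0.18 = 2.360.
True-score variance = ρ_S + ρ_C + 2·0.18, so 0.8559 = (0.88 + ρ_C + 0.36) / 2.360.
ρ_C = 0.8559·2.360 − 0.88 − 0.36 = 0.780.

0.780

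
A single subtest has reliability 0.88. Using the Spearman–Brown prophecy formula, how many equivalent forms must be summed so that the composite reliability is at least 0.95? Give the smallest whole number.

k ≥ ρ*(1−ρ₁)/(ρ₁(1−ρ*)) = 0.95·0.12 / (0.88·0.05) = 2.591.
Smallest integer k = 3.

3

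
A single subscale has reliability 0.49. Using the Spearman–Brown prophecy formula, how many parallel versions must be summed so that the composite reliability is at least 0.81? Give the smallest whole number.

k ≥ ρ*(1−ρ₁)/(ρ₁(1−ρ*)) = 0.81·0.51 / (0.49·0.19) = 4.437.
Smallest integer k = 5.

5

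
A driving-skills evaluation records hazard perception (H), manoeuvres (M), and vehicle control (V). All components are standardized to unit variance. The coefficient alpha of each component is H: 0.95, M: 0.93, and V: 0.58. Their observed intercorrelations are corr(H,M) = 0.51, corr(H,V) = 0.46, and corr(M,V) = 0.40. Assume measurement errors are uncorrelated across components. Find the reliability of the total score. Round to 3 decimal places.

Var(H+M+V) = 3 + 2·[0.51 + 0.46 + 0.40] = 3 + 2.74 = 5.74.
Because errors are independent across components, Cov(Tᵢ,Tⱼ) = Cov(Xᵢ,Xⱼ); the off-diagonal part of the true-score variance is the same as above.
True-score variance = [0.95 + 0.93 + 0.58] + 2.74 = 2.46 + 2.74 = 5.2.
Reliability = 5.2 / 5.74 = 0.906.

0.906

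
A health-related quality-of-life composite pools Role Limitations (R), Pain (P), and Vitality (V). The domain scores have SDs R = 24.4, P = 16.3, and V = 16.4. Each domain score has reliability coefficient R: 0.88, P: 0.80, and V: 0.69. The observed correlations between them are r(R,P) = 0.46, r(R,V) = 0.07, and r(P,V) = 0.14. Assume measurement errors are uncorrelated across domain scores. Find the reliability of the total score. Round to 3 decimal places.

0.872

Var(R+P+V) = 24.4² + 16.3² + 16.4² + 2·[24.4·16.3·0.46 + 24.4·16.4·0.07 + 16.3·16.4·0.14] = 1130.01 + 496.774 = 1626.78.
Under uncorrelated errors the observed covariances equal the true-score covariances, so only the own-variance terms attenuate.
True-score variance = [24.4²·0.88 + 16.3²·0.80 + 16.4²·0.69] + 496.774 = 922.051 + 496.774 = 1418.83.
Reliability = 1418.83 / 1626.78 = 0.872.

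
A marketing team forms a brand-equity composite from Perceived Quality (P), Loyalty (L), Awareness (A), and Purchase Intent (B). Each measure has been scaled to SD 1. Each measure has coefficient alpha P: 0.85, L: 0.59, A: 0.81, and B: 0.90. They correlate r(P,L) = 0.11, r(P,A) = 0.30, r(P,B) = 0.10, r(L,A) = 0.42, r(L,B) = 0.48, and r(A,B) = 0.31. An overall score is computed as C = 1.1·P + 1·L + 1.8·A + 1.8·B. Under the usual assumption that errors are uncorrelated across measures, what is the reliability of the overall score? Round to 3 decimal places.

0.903

Var(C) = 1.1² + 1 + 1.8² + 1.8² + 2·[1.1·0.11 + 1.98·0.30 + 1.98·0.10 + 1.8·0.42 + 1.8·0.48 + 3.24·0.31] = 8.69 + 7.0748 = 15.7648.
With uncorrelated errors the cross-covariances are all true-score covariance, so they carry over unchanged; only the diagonal terms shrink to ρᵢσᵢ².
True-score variance = [1.1²·0.85 + 0.59 + 1.8²·0.81 + 1.8²·0.90] + 7.0748 = 7.1589 + 7.0748 = 14.2337.
Reliability = 14.2337 / 15.7648 = 0.903.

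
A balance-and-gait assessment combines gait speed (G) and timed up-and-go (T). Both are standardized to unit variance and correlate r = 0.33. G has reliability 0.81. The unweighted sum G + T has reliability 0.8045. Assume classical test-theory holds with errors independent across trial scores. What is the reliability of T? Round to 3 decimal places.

0.670

Var(G+T) = 2 + 2·0.33 = 2.660.
True-score variance = ρ_G + ρ_T + 2·0.33, so 0.8045 = (0.81 + ρ_T + 0.66) / 2.660.
ρ_T = 0.8045·2.660 − 0.81 − 0.66 = 0.670.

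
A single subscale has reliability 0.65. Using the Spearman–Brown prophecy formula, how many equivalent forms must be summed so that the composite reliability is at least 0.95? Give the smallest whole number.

11

k ≥ ρ*(1−ρ₁)/(ρ₁(1−ρ*)) = 0.95·0.35 / (0.65·0.05) = 10.231.
Smallest integer k = 11.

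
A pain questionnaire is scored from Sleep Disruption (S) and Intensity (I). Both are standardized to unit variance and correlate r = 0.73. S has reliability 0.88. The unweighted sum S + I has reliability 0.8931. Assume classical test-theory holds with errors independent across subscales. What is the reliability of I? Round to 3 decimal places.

0.750

Var(S+I) = 2 + 2·0.73 = 3.460.
True-score variance = ρ_S + ρ_I + 2·0.73, so 0.8931 = (0.88 + ρ_I + 1.46) / 3.460.
ρ_I = 0.8931·3.460 − 0.88 − 1.46 = 0.750.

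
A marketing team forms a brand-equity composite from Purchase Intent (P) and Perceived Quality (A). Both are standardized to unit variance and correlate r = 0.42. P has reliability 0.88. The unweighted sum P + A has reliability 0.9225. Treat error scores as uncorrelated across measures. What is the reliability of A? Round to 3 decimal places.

0.900

Var(P+A) = 2 + 2·0.42 = 2.840.
True-score variance = ρ_P + ρ_A + 2·0.42, so 0.9225 = (0.88 + ρ_A + 0.84) / 2.840.
ρ_A = 0.9225·2.840 − 0.88 − 0.84 = 0.900.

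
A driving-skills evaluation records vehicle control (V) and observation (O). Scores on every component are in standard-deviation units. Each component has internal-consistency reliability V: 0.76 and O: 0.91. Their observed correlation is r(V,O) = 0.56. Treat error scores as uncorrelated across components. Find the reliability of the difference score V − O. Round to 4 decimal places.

0.6250

Var(V−O) = 1 + 1 − 2·0.56 = 2 − 1.12 = 0.88.
With uncorrelated errors the cross-covariances are all true-score covariance, so they carry over unchanged; only the diagonal terms shrink to ρᵢσᵢ².
True-score variance = [0.76 + 0.91] − 1.12 = 1.67 − 1.12 = 0.55.
Reliability = 0.55 / 0.88 = 0.6250.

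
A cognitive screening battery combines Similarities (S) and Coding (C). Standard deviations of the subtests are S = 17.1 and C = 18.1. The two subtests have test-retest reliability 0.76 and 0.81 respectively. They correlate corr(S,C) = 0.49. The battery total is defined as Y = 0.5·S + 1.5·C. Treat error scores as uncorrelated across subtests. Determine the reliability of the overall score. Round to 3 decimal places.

Var(Y) = 0.5²·17.1² + 1.5²·18.1² + 2·[0.75·17.1·18.1·0.49] = 810.225 + 227.49 = 1037.71.
Under uncorrelated errors the observed covariances equal the true-score covariances, so only the own-variance terms attenuate.
True-score variance = [0.5²·17.1²·0.76 + 1.5²·18.1²·0.81] + 227.49 = 652.627 + 227.49 = 880.117.
Reliability = 880.117 / 1037.71 = 0.848.

0.848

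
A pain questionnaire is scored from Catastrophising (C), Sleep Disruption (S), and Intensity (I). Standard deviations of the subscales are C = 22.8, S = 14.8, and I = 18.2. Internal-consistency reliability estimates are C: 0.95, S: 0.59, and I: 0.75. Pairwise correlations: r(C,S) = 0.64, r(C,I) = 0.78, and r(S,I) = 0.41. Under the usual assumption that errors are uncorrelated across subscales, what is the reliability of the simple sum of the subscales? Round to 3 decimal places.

Var(C+S+I) = 22.8² + 14.8² + 18.2² + 2·[22.8·14.8·0.64 + 22.8·18.2·0.78 + 14.8·18.2·0.41] = 1070.12 + 1300.14 = 2370.26.
Under uncorrelated errors the observed covariances equal the true-score covariances, so only the own-variance terms attenuate.
True-score variance = [22.8²·0.95 + 14.8²·0.59 + 18.2²·0.75] + 1300.14 = 871.512 + 1300.14 = 2171.65.
Reliability = 2171.65 / 2370.26 = 0.916.

0.916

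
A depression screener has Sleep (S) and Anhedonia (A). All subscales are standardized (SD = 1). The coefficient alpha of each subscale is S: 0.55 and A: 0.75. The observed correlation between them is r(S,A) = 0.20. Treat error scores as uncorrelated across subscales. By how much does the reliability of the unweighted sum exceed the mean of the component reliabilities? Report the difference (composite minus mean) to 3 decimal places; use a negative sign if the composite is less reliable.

Var(sum) = 2 + 0.4 = 2.4; true-score variance = 1.3 + 0.4 = 1.7; composite reliability = 0.7083.
Mean component reliability = 0.6500.
Difference = 0.7083 − 0.6500 = 0.058.

0.058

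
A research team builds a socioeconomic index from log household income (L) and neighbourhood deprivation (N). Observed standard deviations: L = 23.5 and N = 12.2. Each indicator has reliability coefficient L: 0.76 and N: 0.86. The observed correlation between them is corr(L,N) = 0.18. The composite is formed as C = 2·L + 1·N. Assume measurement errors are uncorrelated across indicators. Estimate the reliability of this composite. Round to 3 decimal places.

Var(C) = 2²·23.5² + 12.2² + 2·[2·23.5·12.2·0.18] = 2357.84 + 206.424 = 2564.26.
Because errors are independent across components, Cov(Tᵢ,Tⱼ) = Cov(Xᵢ,Xⱼ); the off-diagonal part of the true-score variance is the same as above.
True-score variance = [2²·23.5²·0.76 + 12.2²·0.86] + 206.424 = 1806.84 + 206.424 = 2013.27.
Reliability = 2013.27 / 2564.26 = 0.785.

0.785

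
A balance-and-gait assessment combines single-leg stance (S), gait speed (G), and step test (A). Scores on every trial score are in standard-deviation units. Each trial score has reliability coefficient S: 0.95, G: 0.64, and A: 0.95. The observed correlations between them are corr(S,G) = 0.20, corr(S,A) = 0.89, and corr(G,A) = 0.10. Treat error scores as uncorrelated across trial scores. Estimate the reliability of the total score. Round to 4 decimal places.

0.9145

Var(S+G+A) = 3 + 2·[0.20 + 0.89 + 0.10] = 3 + 2.38 = 5.38.
Because errors are independent across components, Cov(Tᵢ,Tⱼ) = Cov(Xᵢ,Xⱼ); the off-diagonal part of the true-score variance is the same as above.
True-score variance = [0.95 + 0.64 + 0.95] + 2.38 = 2.54 + 2.38 = 4.92.
Reliability = 4.92 / 5.38 = 0.9145.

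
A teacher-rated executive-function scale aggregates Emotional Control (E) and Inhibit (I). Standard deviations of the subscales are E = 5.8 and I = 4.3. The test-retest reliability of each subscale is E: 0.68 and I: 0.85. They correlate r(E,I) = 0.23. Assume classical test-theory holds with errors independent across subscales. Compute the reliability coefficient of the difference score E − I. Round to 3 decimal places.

Var(E−I) = 5.8² + 4.3² − 2·5.8·4.3·0.23 = 52.13 − 11.4724 = 40.6576.
Because errors are independent across components, Cov(Tᵢ,Tⱼ) = Cov(Xᵢ,Xⱼ); the off-diagonal part of the true-score variance is the same as above.
True-score variance = [5.8²·0.68 + 4.3²·0.85] − 11.4724 = 38.5917 − 11.4724 = 27.1193.
Reliability = 27.1193 / 40.6576 = 0.667.

0.667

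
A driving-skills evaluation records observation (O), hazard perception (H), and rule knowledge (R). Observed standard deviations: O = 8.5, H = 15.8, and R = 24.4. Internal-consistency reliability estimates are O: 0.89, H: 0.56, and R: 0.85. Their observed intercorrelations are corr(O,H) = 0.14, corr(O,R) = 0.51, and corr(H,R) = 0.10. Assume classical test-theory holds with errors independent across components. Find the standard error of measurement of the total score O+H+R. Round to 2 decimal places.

Var(total) = 917.25 + 326.256 = 1243.51.
True-score variance = 710.157 + 326.256 = 1036.41, so reliability = 0.8335.
Error variance = 1243.51 − 1036.41 = 207.093; SEM = √207.093 = 14.39.

14.39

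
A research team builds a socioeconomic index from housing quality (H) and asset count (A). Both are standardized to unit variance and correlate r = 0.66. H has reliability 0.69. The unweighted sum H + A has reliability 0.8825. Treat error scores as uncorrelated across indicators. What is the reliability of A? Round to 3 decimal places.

0.920

Var(H+A) = 2 + 2·0.66 = 3.320.
True-score variance = ρ_H + ρ_A + 2·0.66, so 0.8825 = (0.69 + ρ_A + 1.32) / 3.320.
ρ_A = 0.8825·3.320 − 0.69 − 1.32 = 0.920.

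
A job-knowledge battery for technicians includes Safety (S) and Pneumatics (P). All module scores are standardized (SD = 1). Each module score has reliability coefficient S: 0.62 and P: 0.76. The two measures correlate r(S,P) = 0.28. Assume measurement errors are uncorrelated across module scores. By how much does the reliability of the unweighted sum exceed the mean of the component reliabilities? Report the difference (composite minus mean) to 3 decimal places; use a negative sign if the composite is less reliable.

Var(sum) = 2 + 0.56 = 2.56; true-score variance = 1.38 + 0.56 = 1.94; composite reliability = 0.7578.
Mean component reliability = 0.6900.
Difference = 0.7578 − 0.6900 = 0.068.

0.068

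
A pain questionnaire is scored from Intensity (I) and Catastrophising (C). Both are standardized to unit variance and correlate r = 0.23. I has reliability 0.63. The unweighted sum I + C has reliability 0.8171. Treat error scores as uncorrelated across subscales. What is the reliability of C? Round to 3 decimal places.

Var(I+C) = 2 + 2·0.23 = 2.460.
True-score variance = ρ_I + ρ_C + 2·0.23, so 0.8171 = (0.63 + ρ_C + 0.46) / 2.460.
ρ_C = 0.8171·2.460 − 0.63 − 0.46 = 0.920.

0.920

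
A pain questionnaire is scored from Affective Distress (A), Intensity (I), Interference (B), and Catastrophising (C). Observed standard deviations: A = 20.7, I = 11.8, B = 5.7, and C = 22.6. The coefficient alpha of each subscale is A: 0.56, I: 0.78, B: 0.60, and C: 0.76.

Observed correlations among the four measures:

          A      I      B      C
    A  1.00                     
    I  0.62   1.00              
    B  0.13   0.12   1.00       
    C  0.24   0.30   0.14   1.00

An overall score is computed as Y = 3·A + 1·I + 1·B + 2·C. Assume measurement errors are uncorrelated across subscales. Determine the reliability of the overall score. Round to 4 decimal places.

0.7473

Var(Y) = 3²·20.7² + 11.8² + 5.7² + 2²·22.6² + 2·[3·20.7·11.8·0.62 + 3·20.7·5.7·0.13 + 6·20.7·22.6·0.24 + 11.8·5.7·0.12 + 2·11.8·22.6·0.30 + 2·5.7·22.6·0.14] = 6071.18 + 2756.3 = 8827.48.
Because errors are independent across components, Cov(Tᵢ,Tⱼ) = Cov(Xᵢ,Xⱼ); the off-diagonal part of the true-score variance is the same as above.
True-score variance = [3²·20.7²·0.56 + 11.8²·0.78 + 5.7²·0.60 + 2²·22.6²·0.76] + 2756.3 = 3840.4 + 2756.3 = 6596.7.
Reliability = 6596.7 / 8827.48 = 0.7473.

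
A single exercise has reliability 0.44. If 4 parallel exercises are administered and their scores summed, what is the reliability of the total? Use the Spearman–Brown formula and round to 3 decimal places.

ρ_k = kρ / (1 + (k−1)ρ) = 4·0.44 / (1 + 3·0.44) = 1.760 / 2.320 = 0.759.

0.759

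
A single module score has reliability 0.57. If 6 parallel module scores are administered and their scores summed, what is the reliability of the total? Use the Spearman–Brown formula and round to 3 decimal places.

ρ_k = kρ / (1 + (k−1)ρ) = 6·0.57 / (1 + 5·0.57) = 3.420 / 3.850 = 0.888.

0.888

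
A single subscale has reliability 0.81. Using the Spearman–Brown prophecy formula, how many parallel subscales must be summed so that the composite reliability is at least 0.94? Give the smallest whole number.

k ≥ ρ*(1−ρ₁)/(ρ₁(1−ρ*)) = 0.94·0.19 / (0.81·0.06) = 3.675.
Smallest integer k = 4.

4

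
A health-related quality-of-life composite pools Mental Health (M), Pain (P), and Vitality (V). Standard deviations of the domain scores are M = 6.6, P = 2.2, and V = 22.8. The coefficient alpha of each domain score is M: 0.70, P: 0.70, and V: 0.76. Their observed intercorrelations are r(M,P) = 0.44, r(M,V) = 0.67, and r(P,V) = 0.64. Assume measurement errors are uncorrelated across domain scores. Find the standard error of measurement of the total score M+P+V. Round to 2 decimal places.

Var(total) = 568.24 + 278.626 = 846.866.
True-score variance = 428.958 + 278.626 = 707.584, so reliability = 0.8355.
Error variance = 846.866 − 707.584 = 139.282; SEM = √139.282 = 11.80.

11.80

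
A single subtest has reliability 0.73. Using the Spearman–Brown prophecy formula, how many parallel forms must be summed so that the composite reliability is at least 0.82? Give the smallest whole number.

2

k ≥ ρ*(1−ρ₁)/(ρ₁(1−ρ*)) = 0.82·0.27 / (0.73·0.18) = 1.685.
Smallest integer k = 2.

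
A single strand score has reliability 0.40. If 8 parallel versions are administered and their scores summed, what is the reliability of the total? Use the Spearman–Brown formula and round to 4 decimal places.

ρ_k = kρ / (1 + (k−1)ρ) = 8·0.40 / (1 + 7·0.40) = 3.200 / 3.800 = 0.8421.

0.8421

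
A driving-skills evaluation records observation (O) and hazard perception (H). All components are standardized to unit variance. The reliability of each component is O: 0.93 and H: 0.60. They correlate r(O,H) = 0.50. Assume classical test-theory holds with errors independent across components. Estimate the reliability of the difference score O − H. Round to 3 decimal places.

0.530

Var(O−H) = 1 + 1 − 2·0.50 = 2 − 1 = 1.
Under uncorrelated errors the observed covariances equal the true-score covariances, so only the own-variance terms attenuate.
True-score variance = [0.93 + 0.60] − 1 = 1.53 − 1 = 0.53.
Reliability = 0.53 / 1 = 0.530.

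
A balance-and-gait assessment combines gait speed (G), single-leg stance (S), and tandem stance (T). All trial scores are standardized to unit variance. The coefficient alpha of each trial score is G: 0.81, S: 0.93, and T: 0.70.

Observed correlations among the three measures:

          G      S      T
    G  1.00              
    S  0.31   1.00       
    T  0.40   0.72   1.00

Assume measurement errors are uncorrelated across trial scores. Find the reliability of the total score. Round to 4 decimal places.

Var(G+S+T) = 3 + 2·[0.31 + 0.40 + 0.72] = 3 + 2.86 = 5.86.
Because errors are independent across components, Cov(Tᵢ,Tⱼ) = Cov(Xᵢ,Xⱼ); the off-diagonal part of the true-score variance is the same as above.
True-score variance = [0.81 + 0.93 + 0.70] + 2.86 = 2.44 + 2.86 = 5.3.
Reliability = 5.3 / 5.86 = 0.9044.

0.9044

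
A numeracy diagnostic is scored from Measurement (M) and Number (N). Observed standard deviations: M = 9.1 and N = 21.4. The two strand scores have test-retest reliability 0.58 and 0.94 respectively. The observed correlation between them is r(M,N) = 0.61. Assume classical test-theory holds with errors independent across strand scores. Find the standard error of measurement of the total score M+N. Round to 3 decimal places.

Var(total) = 540.77 + 237.583 = 778.353.
True-score variance = 478.512 + 237.583 = 716.095, so reliability = 0.9200.
Error variance = 778.353 − 716.095 = 62.2578; SEM = √62.2578 = 7.890.

7.890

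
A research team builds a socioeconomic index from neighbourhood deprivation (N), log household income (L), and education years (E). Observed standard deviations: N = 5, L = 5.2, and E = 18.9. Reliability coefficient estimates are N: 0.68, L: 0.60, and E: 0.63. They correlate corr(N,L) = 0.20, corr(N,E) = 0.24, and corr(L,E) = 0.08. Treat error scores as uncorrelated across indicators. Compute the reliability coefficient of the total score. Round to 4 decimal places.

Var(N+L+E) = 5² + 5.2² + 18.9² + 2·[5·5.2·0.20 + 5·18.9·0.24 + 5.2·18.9·0.08] = 409.25 + 71.4848 = 480.735.
With uncorrelated errors the cross-covariances are all true-score covariance, so they carry over unchanged; only the diagonal terms shrink to ρᵢσᵢ².
True-score variance = [5²·0.68 + 5.2²·0.60 + 18.9²·0.63] + 71.4848 = 258.266 + 71.4848 = 329.751.
Reliability = 329.751 / 480.735 = 0.6859.

0.6859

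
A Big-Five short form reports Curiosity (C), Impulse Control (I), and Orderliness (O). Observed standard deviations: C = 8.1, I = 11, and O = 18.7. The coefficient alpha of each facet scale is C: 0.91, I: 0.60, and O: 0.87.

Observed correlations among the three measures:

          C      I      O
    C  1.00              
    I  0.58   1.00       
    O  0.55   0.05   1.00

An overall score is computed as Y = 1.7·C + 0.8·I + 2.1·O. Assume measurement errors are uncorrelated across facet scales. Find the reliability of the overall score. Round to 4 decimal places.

Var(Y) = 1.7²·8.1² + 0.8²·11² + 2.1²·18.7² + 2·[1.36·8.1·11·0.58 + 3.57·8.1·18.7·0.55 + 1.68·11·18.7·0.05] = 1809.19 + 769.944 = 2579.13.
Because errors are independent across components, Cov(Tᵢ,Tⱼ) = Cov(Xᵢ,Xⱼ); the off-diagonal part of the true-score variance is the same as above.
True-score variance = [1.7²·8.1²·0.91 + 0.8²·11²·0.60 + 2.1²·18.7²·0.87] + 769.944 = 1560.67 + 769.944 = 2330.61.
Reliability = 2330.61 / 2579.13 = 0.9036.

0.9036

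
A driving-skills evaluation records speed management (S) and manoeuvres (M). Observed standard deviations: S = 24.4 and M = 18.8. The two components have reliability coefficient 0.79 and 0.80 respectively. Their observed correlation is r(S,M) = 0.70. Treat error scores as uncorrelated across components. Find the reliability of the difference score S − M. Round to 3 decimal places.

0.362

Var(S−M) = 24.4² + 18.8² − 2·24.4·18.8·0.70 = 948.8 − 642.208 = 306.592.
With uncorrelated errors the cross-covariances are all true-score covariance, so they carry over unchanged; only the diagonal terms shrink to ρᵢσᵢ².
True-score variance = [24.4²·0.79 + 18.8²·0.80] − 642.208 = 753.086 − 642.208 = 110.878.
Reliability = 110.878 / 306.592 = 0.362.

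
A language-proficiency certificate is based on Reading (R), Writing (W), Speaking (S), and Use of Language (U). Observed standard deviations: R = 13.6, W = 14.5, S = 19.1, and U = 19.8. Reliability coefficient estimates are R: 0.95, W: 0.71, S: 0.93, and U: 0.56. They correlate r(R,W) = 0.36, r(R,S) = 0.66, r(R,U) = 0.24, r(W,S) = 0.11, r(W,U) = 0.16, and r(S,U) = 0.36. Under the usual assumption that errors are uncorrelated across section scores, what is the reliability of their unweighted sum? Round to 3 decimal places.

0.878

Var(R+W+S+U) = 13.6² + 14.5² + 19.1² + 19.8² + 2·[13.6·14.5·0.36 + 13.6·19.1·0.66 + 13.6·19.8·0.24 + 14.5·19.1·0.11 + 14.5·19.8·0.16 + 19.1·19.8·0.36] = 1152.06 + 1039.21 = 2191.27.
Because errors are independent across components, Cov(Tᵢ,Tⱼ) = Cov(Xᵢ,Xⱼ); the off-diagonal part of the true-score variance is the same as above.
True-score variance = [13.6²·0.95 + 14.5²·0.71 + 19.1²·0.93 + 19.8²·0.56] + 1039.21 = 883.805 + 1039.21 = 1923.02.
Reliability = 1923.02 / 2191.27 = 0.878.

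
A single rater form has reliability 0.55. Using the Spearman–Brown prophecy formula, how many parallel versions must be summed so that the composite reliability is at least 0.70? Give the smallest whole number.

2

k ≥ ρ*(1−ρ₁)/(ρ₁(1−ρ*)) = 0.70·0.45 / (0.55·0.30) = 1.909.
Smallest integer k = 2.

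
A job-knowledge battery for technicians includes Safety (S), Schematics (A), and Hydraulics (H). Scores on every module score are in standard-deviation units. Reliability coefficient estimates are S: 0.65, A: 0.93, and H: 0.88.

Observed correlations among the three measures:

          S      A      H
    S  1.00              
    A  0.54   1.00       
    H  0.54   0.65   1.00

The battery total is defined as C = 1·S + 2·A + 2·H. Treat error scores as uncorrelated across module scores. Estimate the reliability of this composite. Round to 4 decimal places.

0.9401

Var(C) = 1 + 2² + 2² + 2·[2·0.54 + 2·0.54 + 4·0.65] = 9 + 9.52 = 18.52.
Under uncorrelated errors the observed covariances equal the true-score covariances, so only the own-variance terms attenuate.
True-score variance = [0.65 + 2²·0.93 + 2²·0.88] + 9.52 = 7.89 + 9.52 = 17.41.
Reliability = 17.41 / 18.52 = 0.9401.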